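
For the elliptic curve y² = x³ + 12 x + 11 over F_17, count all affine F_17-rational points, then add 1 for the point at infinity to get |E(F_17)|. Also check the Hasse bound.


Affine points = {(2, 3), (2, 14), (4, 2), (4, 15), (5, 3), (5, 14), (7, 8), (7, 9), (9, 7), (9, 10), (10, 3), (10, 14), (12, 8), (12, 9), (13, 1), (13, 16), (14, 4), (14, 13), (15, 8), (15, 9), (16, 7), (16, 10)}; affine count = 22; |E(F_17)| = 23.

Discriminant check: Δ ∝ 4a³ + 27b² = 4·12³ + 27·11² = 4·1728 + 27·121 ≡ 13 (mod 17). Nonzero ⇒ E is nonsingular.
For each x ∈ F_17, compute rhs = x³ + 12·x + 11 mod 17, then count y ∈ F_17 with y² ≡ rhs.
  x = 0: rhs = 11, matching y values: none (0 points).
  x = 1: rhs = 7, matching y values: none (0 points).
  x = 2: rhs = 9, matching y values: 3, 14 (2 points).
  x = 3: rhs = 6, matching y values: none (0 points).
  x = 4: rhs = 4, matching y values: 2, 15 (2 points).
  x = 5: rhs = 9, matching y values: 3, 14 (2 points).
  x = 6: rhs = 10, matching y values: none (0 points).
  x = 7: rhs = 13, matching y values: 8, 9 (2 points).
  x = 8: rhs = 7, matching y values: none (0 points).
  x = 9: rhs = 15, matching y values: 7, 10 (2 points).
  x = 10: rhs = 9, matching y values: 3, 14 (2 points).
  x = 11: rhs = 12, matching y values: none (0 points).
  x = 12: rhs = 13, matching y values: 8, 9 (2 points).
  x = 13: rhs = 1, matching y values: 1, 16 (2 points).
  x = 14: rhs = 16, matching y values: 4, 13 (2 points).
  x = 15: rhs = 13, matching y values: 8, 9 (2 points).
  x = 16: rhs = 15, matching y values: 7, 10 (2 points).
Total affine count: 22.
Full point count |E(F_17)| = 22 + 1 = 23.
Hasse bound: |23 − (17+1)| = |5| = 5 ≤ 2√17 ≈ 8.2462 ✓.


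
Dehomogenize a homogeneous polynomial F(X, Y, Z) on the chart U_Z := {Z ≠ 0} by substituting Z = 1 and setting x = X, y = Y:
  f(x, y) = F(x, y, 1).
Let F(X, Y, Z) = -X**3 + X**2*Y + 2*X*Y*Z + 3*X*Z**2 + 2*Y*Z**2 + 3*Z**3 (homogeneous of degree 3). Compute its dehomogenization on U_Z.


f(x, y) = -x**3 + x**2*y + 2*x*y + 3*x + 2*y + 3

On U_Z we set Z = 1. Each monomial c·X^i·Y^j·Z^k in F becomes c·x^i·y^j·1^k = c·x^i·y^j.
Substituting Z = 1: F(X, Y, 1) = -x**3 + x**2*y + 2*x*y + 3*x + 2*y + 3.
Note: deg(f) ≤ deg(F) = 3; strict inequality happens when F is divisible by Z (lost terms).


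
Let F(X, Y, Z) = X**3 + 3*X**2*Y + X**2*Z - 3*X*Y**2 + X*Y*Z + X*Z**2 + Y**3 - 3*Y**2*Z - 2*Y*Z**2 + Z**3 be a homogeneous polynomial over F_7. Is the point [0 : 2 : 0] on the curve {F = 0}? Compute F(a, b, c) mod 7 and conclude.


F(0,2,0) ≡ 1 (mod 7); P is NOT on the curve.

Evaluate F(0, 2, 0) term-by-term (mod 7).
  X**3 ↦ 1·0·1·1 = 0
  3*X**2*Y ↦ 3·0·2·1 = 0
  X**2*Z ↦ 1·0·1·0 = 0
  -3*X*Y**2 ↦ -3·0·4·1 = 0
  X*Y*Z ↦ 1·0·2·0 = 0
  X*Z**2 ↦ 1·0·1·0 = 0
  Y**3 ↦ 1·1·8·1 = 8
  -3*Y**2*Z ↦ -3·1·4·0 = 0
  -2*Y*Z**2 ↦ -2·1·2·0 = 0
  Z**3 ↦ 1·1·1·0 = 0
Sum: F(0, 2, 0) = (0) + (0) + (0) + (0) + (0) + (0) + (8) + (0) + (0) + (0) = 8.
Reducing mod 7: 8 ≡ 1 (mod 7).
Since F(a, b, c) ≡ 1 ≠ 0 (mod 7), P does NOT lie on the curve.


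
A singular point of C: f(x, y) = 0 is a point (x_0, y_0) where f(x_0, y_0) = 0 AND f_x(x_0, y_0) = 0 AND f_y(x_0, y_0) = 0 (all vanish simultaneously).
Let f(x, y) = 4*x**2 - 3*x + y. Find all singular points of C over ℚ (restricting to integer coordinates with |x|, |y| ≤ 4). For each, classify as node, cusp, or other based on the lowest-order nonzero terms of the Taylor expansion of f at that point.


No singular points in the scanned grid; C is smooth there.

Compute partial derivatives:
  f_x = 8*x - 3.
  f_y = 1.
f_y = 1 is a nonzero constant, so f_y never vanishes: no point (x, y) can satisfy f = f_x = f_y = 0. In particular no (x, y) ∈ {−4, ..., 4}² is singular; the curve is smooth.


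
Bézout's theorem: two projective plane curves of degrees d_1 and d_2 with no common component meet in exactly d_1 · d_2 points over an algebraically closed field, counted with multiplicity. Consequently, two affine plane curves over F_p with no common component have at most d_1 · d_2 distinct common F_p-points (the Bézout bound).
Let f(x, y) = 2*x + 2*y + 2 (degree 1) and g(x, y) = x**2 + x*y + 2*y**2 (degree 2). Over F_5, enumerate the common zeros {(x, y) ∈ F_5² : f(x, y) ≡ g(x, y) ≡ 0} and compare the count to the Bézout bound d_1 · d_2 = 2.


Common zeros: ∅; count = 0; Bézout bound = 2.

deg(f) = 1, deg(g) = 2, so Bézout bound = 2.
Scan x ∈ F_5. For each x, list the y ∈ F_5 with f(x, y) ≡ 0 and those with g(x, y) ≡ 0 (mod 5); the common zeros in that column are the intersection.
  x = 0: f ≡ 0 at y ∈ {4}; g ≡ 0 at y ∈ {0}; common: ∅.
  x = 1: f ≡ 0 at y ∈ {3}; g ≡ 0 at y ∈ ∅; common: ∅.
  x = 2: f ≡ 0 at y ∈ {2}; g ≡ 0 at y ∈ ∅; common: ∅.
  x = 3: f ≡ 0 at y ∈ {1}; g ≡ 0 at y ∈ ∅; common: ∅.
  x = 4: f ≡ 0 at y ∈ {0}; g ≡ 0 at y ∈ ∅; common: ∅.
Collecting: common zeros = ∅, so the count is 0.
Comparison with the Bézout bound: 0 ≤ 2 = deg(f)·deg(g), as expected for curves with no common component (the affine F_5-count falls short of the bound because intersections may lie at infinity, over extension fields, or carry multiplicity).


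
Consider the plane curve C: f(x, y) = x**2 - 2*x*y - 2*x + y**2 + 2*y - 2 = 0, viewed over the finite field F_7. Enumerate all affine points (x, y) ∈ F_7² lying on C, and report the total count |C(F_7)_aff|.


Affine F_7-points: ∅; count = 0.

For each of the 49 pairs (x, y) ∈ F_7², evaluate f(x, y) mod 7. Record the zeros.
  x = 0: [0↦5, 1↦1, 2↦6, 3↦6, 4↦1, 5↦5, 6↦4]  zeros at y ∈ ∅
  x = 1: [0↦4, 1↦5, 2↦1, 3↦6, 4↦6, 5↦1, 6↦5]  zeros at y ∈ ∅
  x = 2: [0↦5, 1↦4, 2↦5, 3↦1, 4↦6, 5↦6, 6↦1]  zeros at y ∈ ∅
  x = 3: [0↦1, 1↦5, 2↦4, 3↦5, 4↦1, 5↦6, 6↦6]  zeros at y ∈ ∅
  x = 4: [0↦6, 1↦1, 2↦5, 3↦4, 4↦5, 5↦1, 6↦6]  zeros at y ∈ ∅
  x = 5: [0↦6, 1↦6, 2↦1, 3↦5, 4↦4, 5↦5, 6↦1]  zeros at y ∈ ∅
  x = 6: [0↦1, 1↦6, 2↦6, 3↦1, 4↦5, 5↦4, 6↦5]  zeros at y ∈ ∅
Collecting zeros: affine points = ∅.
Total count |C(F_7)_aff| = 0.


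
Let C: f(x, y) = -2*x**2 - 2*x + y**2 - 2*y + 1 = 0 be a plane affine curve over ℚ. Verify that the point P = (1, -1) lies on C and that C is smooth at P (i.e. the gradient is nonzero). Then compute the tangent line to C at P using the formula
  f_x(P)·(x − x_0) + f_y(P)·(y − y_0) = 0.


Tangent line at P: -6*x - 4*y + 2 = 0.

Step 1: f(1, -1) = 0, so P lies on C.
Step 2: partial derivatives
  f_x(x, y) = -4*x - 2, f_y(x, y) = 2*y - 2.
  f_x(P) = -6, f_y(P) = -4 (gradient nonzero, so P is smooth).
Step 3: tangent line at P: -6·(x − 1) + -4·(y − -1) = 0.
Expanding: -6*x - 4*y + 2 = 0.


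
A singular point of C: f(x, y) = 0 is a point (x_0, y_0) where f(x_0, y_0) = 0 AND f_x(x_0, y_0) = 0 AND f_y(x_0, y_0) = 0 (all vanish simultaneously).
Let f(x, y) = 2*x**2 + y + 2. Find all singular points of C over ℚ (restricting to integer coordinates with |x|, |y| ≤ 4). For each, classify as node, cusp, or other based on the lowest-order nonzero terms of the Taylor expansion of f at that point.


No singular points in the scanned grid; C is smooth there.

Compute partial derivatives:
  f_x = 4*x.
  f_y = 1.
f_y = 1 is a nonzero constant, so f_y never vanishes: no point (x, y) can satisfy f = f_x = f_y = 0. In particular no (x, y) ∈ {−4, ..., 4}² is singular; the curve is smooth.


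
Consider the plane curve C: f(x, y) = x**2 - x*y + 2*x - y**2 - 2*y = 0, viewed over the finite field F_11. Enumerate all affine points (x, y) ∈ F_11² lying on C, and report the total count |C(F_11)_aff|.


Affine F_11-points: {(0, 0), (0, 9), (2, 8), (2, 10), (4, 8), (6, 4), (6, 10), (7, 4), (7, 9), (9, 0)}; count = 10.

For each of the 121 pairs (x, y) ∈ F_11², evaluate f(x, y) mod 11. Record the zeros.
  x = 0: [0↦0, 1↦8, 2↦3, 3↦7, 4↦9, 5↦9, 6↦7, 7↦3, 8↦8, 9↦0, 10↦1]  zeros at y ∈ {0, 9}
  x = 1: [0↦3, 1↦10, 2↦4, 3↦7, 4↦8, 5↦7, 6↦4, 7↦10, 8↦3, 9↦5, 10↦5]  zeros at y ∈ ∅
  x = 2: [0↦8, 1↦3, 2↦7, 3↦9, 4↦9, 5↦7, 6↦3, 7↦8, 8↦0, 9↦1, 10↦0]  zeros at y ∈ {8, 10}
  x = 3: [0↦4, 1↦9, 2↦1, 3↦2, 4↦1, 5↦9, 6↦4, 7↦8, 8↦10, 9↦10, 10↦8]  zeros at y ∈ ∅
  x = 4: [0↦2, 1↦6, 2↦8, 3↦8, 4↦6, 5↦2, 6↦7, 7↦10, 8↦0, 9↦10, 10↦7]  zeros at y ∈ {8}
  x = 5: [0↦2, 1↦5, 2↦6, 3↦5, 4↦2, 5↦8, 6↦1, 7↦3, 8↦3, 9↦1, 10↦8]  zeros at y ∈ ∅
  x = 6: [0↦4, 1↦6, 2↦6, 3↦4, 4↦0, 5↦5, 6↦8, 7↦9, 8↦8, 9↦5, 10↦0]  zeros at y ∈ {4, 10}
  x = 7: [0↦8, 1↦9, 2↦8, 3↦5, 4↦0, 5↦4, 6↦6, 7↦6, 8↦4, 9↦0, 10↦5]  zeros at y ∈ {4, 9}
  x = 8: [0↦3, 1↦3, 2↦1, 3↦8, 4↦2, 5↦5, 6↦6, 7↦5, 8↦2, 9↦8, 10↦1]  zeros at y ∈ ∅
  x = 9: [0↦0, 1↦10, 2↦7, 3↦2, 4↦6, 5↦8, 6↦8, 7↦6, 8↦2, 9↦7, 10↦10]  zeros at y ∈ {0}
  x = 10: [0↦10, 1↦8, 2↦4, 3↦9, 4↦1, 5↦2, 6↦1, 7↦9, 8↦4, 9↦8, 10↦10]  zeros at y ∈ ∅
Collecting zeros: affine points = {(0, 0), (0, 9), (2, 8), (2, 10), (4, 8), (6, 4), (6, 10), (7, 4), (7, 9), (9, 0)}.
Total count |C(F_11)_aff| = 10.


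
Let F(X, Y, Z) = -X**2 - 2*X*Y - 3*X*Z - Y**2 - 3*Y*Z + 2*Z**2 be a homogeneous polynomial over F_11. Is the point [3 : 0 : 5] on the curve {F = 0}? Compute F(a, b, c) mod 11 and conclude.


F(3,0,5) ≡ 7 (mod 11); P is NOT on the curve.

Evaluate F(3, 0, 5) term-by-term (mod 11).
  -X**2 ↦ -1·9·1·1 = -9
  -2*X*Y ↦ -2·3·0·1 = 0
  -3*X*Z ↦ -3·3·1·5 = -45
  -Y**2 ↦ -1·1·0·1 = 0
  -3*Y*Z ↦ -3·1·0·5 = 0
  2*Z**2 ↦ 2·1·1·25 = 50
Sum: F(3, 0, 5) = (-9) + (0) + (-45) + (0) + (0) + (50) = -4.
Reducing mod 11: -4 ≡ 7 (mod 11).
Since F(a, b, c) ≡ 7 ≠ 0 (mod 11), P does NOT lie on the curve.


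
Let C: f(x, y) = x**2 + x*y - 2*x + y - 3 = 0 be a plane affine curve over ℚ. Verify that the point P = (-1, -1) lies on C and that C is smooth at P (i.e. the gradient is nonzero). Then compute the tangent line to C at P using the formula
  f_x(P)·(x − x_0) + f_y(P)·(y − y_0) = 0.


Tangent line at P: -5*x - 5 = 0.

Step 1: f(-1, -1) = 0, so P lies on C.
Step 2: partial derivatives
  f_x(x, y) = 2*x + y - 2, f_y(x, y) = x + 1.
  f_x(P) = -5, f_y(P) = 0 (gradient nonzero, so P is smooth).
Step 3: tangent line at P: -5·(x − -1) + 0·(y − -1) = 0.
Expanding: -5*x - 5 = 0.


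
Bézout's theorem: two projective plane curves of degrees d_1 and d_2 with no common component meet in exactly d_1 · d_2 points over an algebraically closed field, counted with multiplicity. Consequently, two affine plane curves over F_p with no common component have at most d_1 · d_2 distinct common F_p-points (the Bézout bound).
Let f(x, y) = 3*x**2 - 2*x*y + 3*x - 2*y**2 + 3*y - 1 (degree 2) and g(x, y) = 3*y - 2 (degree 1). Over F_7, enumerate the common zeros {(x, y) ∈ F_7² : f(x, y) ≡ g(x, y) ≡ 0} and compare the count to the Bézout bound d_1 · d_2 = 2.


Common zeros: ∅; count = 0; Bézout bound = 2.

deg(f) = 2, deg(g) = 1, so Bézout bound = 2.
Scan x ∈ F_7. For each x, list the y ∈ F_7 with f(x, y) ≡ 0 and those with g(x, y) ≡ 0 (mod 7); the common zeros in that column are the intersection.
  x = 0: f ≡ 0 at y ∈ {1, 4}; g ≡ 0 at y ∈ {3}; common: ∅.
  x = 1: f ≡ 0 at y ∈ ∅; g ≡ 0 at y ∈ {3}; common: ∅.
  x = 2: f ≡ 0 at y ∈ {1, 2}; g ≡ 0 at y ∈ {3}; common: ∅.
  x = 3: f ≡ 0 at y ∈ {0, 2}; g ≡ 0 at y ∈ {3}; common: ∅.
  x = 4: f ≡ 0 at y ∈ {4}; g ≡ 0 at y ∈ {3}; common: ∅.
  x = 5: f ≡ 0 at y ∈ ∅; g ≡ 0 at y ∈ {3}; common: ∅.
  x = 6: f ≡ 0 at y ∈ ∅; g ≡ 0 at y ∈ {3}; common: ∅.
Collecting: common zeros = ∅, so the count is 0.
Comparison with the Bézout bound: 0 ≤ 2 = deg(f)·deg(g), as expected for curves with no common component (the affine F_7-count falls short of the bound because intersections may lie at infinity, over extension fields, or carry multiplicity).


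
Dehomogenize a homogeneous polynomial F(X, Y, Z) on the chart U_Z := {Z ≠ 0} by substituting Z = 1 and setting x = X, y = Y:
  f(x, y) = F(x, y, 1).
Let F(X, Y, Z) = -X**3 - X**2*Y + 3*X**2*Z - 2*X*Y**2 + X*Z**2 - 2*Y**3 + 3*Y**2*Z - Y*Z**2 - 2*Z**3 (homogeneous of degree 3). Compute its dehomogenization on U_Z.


f(x, y) = -x**3 - x**2*y + 3*x**2 - 2*x*y**2 + x - 2*y**3 + 3*y**2 - y - 2

On U_Z we set Z = 1. Each monomial c·X^i·Y^j·Z^k in F becomes c·x^i·y^j·1^k = c·x^i·y^j.
Substituting Z = 1: F(X, Y, 1) = -x**3 - x**2*y + 3*x**2 - 2*x*y**2 + x - 2*y**3 + 3*y**2 - y - 2.
Note: deg(f) ≤ deg(F) = 3; strict inequality happens when F is divisible by Z (lost terms).


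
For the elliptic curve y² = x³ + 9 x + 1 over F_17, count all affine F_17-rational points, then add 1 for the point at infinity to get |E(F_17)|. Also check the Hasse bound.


Affine points = {(0, 1), (0, 16), (3, 2), (3, 15), (4, 4), (4, 13), (5, 1), (5, 16), (6, 4), (6, 13), (7, 4), (7, 13), (12, 1), (12, 16), (14, 7), (14, 10), (15, 3), (15, 14), (16, 5), (16, 12)}; affine count = 20; |E(F_17)| = 21.

Discriminant check: Δ ∝ 4a³ + 27b² = 4·9³ + 27·1² = 4·729 + 27·1 ≡ 2 (mod 17). Nonzero ⇒ E is nonsingular.
For each x ∈ F_17, compute rhs = x³ + 9·x + 1 mod 17, then count y ∈ F_17 with y² ≡ rhs.
  x = 0: rhs = 1, matching y values: 1, 16 (2 points).
  x = 1: rhs = 11, matching y values: none (0 points).
  x = 2: rhs = 10, matching y values: none (0 points).
  x = 3: rhs = 4, matching y values: 2, 15 (2 points).
  x = 4: rhs = 16, matching y values: 4, 13 (2 points).
  x = 5: rhs = 1, matching y values: 1, 16 (2 points).
  x = 6: rhs = 16, matching y values: 4, 13 (2 points).
  x = 7: rhs = 16, matching y values: 4, 13 (2 points).
  x = 8: rhs = 7, matching y values: none (0 points).
  x = 9: rhs = 12, matching y values: none (0 points).
  x = 10: rhs = 3, matching y values: none (0 points).
  x = 11: rhs = 3, matching y values: none (0 points).
  x = 12: rhs = 1, matching y values: 1, 16 (2 points).
  x = 13: rhs = 3, matching y values: none (0 points).
  x = 14: rhs = 15, matching y values: 7, 10 (2 points).
  x = 15: rhs = 9, matching y values: 3, 14 (2 points).
  x = 16: rhs = 8, matching y values: 5, 12 (2 points).
Total affine count: 20.
Full point count |E(F_17)| = 20 + 1 = 21.
Hasse bound: |21 − (17+1)| = |3| = 3 ≤ 2√17 ≈ 8.2462 ✓.


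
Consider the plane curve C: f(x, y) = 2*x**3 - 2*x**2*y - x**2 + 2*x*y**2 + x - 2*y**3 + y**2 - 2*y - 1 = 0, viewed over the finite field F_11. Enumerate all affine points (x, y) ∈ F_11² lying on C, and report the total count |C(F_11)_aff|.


Affine F_11-points: {(0, 4), (1, 2), (3, 6), (4, 1), (4, 8), (6, 3), (8, 2), (10, 2), (10, 4), (10, 10)}; count = 10.

For each of the 121 pairs (x, y) ∈ F_11², evaluate f(x, y) mod 11. Record the zeros.
  x = 0: [0↦10, 1↦7, 2↦5, 3↦3, 4↦0, 5↦6, 6↦9, 7↦8, 8↦2, 9↦1, 10↦4]  zeros at y ∈ {4}
  x = 1: [0↦1, 1↦9, 2↦0, 3↦6, 4↦4, 5↦4, 6↦5, 7↦6, 8↦6, 9↦4, 10↦10]  zeros at y ∈ {2}
  x = 2: [0↦2, 1↦6, 2↦8, 3↦7, 4↦2, 5↦3, 6↦9, 7↦8, 8↦10, 9↦3, 10↦8]  zeros at y ∈ ∅
  x = 3: [0↦3, 1↦10, 2↦8, 3↦7, 4↦6, 5↦4, 6↦0, 7↦4, 8↦4, 9↦10, 10↦10]  zeros at y ∈ {6}
  x = 4: [0↦5, 1↦0, 2↦1, 3↦7, 4↦6, 5↦8, 6↦1, 7↦6, 8↦0, 9↦4, 10↦6]  zeros at y ∈ {1, 8}
  x = 5: [0↦9, 1↦10, 2↦10, 3↦8, 4↦3, 5↦5, 6↦2, 7↦4, 8↦10, 9↦8, 10↦8]  zeros at y ∈ ∅
  x = 6: [0↦5, 1↦8, 2↦3, 3↦0, 4↦9, 5↦7, 6↦4, 7↦10, 8↦2, 9↦1, 10↦6]  zeros at y ∈ {3}
  x = 7: [0↦5, 1↦6, 2↦3, 3↦6, 4↦3, 5↦4, 6↦8, 7↦3, 8↦10, 9↦6, 10↦1]  zeros at y ∈ ∅
  x = 8: [0↦10, 1↦5, 2↦0, 3↦5, 4↦8, 5↦8, 6↦4, 7↦6, 8↦2, 9↦2, 10↦5]  zeros at y ∈ {2}
  x = 9: [0↦10, 1↦6, 2↦6, 3↦9, 4↦3, 5↦9, 6↦4, 7↦9, 8↦1, 9↦1, 10↦8]  zeros at y ∈ ∅
  x = 10: [0↦6, 1↦10, 2↦0, 3↦8, 4↦0, 5↦8, 6↦9, 7↦2, 8↦8, 9↦4, 10↦0]  zeros at y ∈ {2, 4, 10}
Collecting zeros: affine points = {(0, 4), (1, 2), (3, 6), (4, 1), (4, 8), (6, 3), (8, 2), (10, 2), (10, 4), (10, 10)}.
Total count |C(F_11)_aff| = 10.


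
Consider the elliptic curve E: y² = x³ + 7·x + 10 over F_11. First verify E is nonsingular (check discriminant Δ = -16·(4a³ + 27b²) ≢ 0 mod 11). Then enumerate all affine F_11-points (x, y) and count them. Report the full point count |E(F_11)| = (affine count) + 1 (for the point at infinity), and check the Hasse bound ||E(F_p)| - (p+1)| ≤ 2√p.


Affine points = {(3, 5), (3, 6), (4, 5), (4, 6), (5, 4), (5, 7), (6, 2), (6, 9)}; affine count = 8; |E(F_11)| = 9.

Discriminant check: Δ ∝ 4a³ + 27b² = 4·7³ + 27·10² = 4·343 + 27·100 ≡ 2 (mod 11). Nonzero ⇒ E is nonsingular.
For each x ∈ F_11, compute rhs = x³ + 7·x + 10 mod 11, then count y ∈ F_11 with y² ≡ rhs.
  x = 0: rhs = 10, matching y values: none (0 points).
  x = 1: rhs = 7, matching y values: none (0 points).
  x = 2: rhs = 10, matching y values: none (0 points).
  x = 3: rhs = 3, matching y values: 5, 6 (2 points).
  x = 4: rhs = 3, matching y values: 5, 6 (2 points).
  x = 5: rhs = 5, matching y values: 4, 7 (2 points).
  x = 6: rhs = 4, matching y values: 2, 9 (2 points).
  x = 7: rhs = 6, matching y values: none (0 points).
  x = 8: rhs = 6, matching y values: none (0 points).
  x = 9: rhs = 10, matching y values: none (0 points).
  x = 10: rhs = 2, matching y values: none (0 points).
Total affine count: 8.
Full point count |E(F_11)| = 8 + 1 = 9.
Hasse bound: |9 − (11+1)| = |-3| = 3 ≤ 2√11 ≈ 6.6332 ✓.


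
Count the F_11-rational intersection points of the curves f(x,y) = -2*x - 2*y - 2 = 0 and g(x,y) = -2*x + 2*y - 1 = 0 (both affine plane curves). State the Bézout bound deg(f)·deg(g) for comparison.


Common zeros: {(2, 8)}; count = 1; Bézout bound = 1.

deg(f) = 1, deg(g) = 1, so Bézout bound = 1.
Scan x ∈ F_11. For each x, list the y ∈ F_11 with f(x, y) ≡ 0 and those with g(x, y) ≡ 0 (mod 11); the common zeros in that column are the intersection.
  x = 0: f ≡ 0 at y ∈ {10}; g ≡ 0 at y ∈ {6}; common: ∅.
  x = 1: f ≡ 0 at y ∈ {9}; g ≡ 0 at y ∈ {7}; common: ∅.
  x = 2: f ≡ 0 at y ∈ {8}; g ≡ 0 at y ∈ {8}; common: {8}.
  x = 3: f ≡ 0 at y ∈ {7}; g ≡ 0 at y ∈ {9}; common: ∅.
  x = 4: f ≡ 0 at y ∈ {6}; g ≡ 0 at y ∈ {10}; common: ∅.
  x = 5: f ≡ 0 at y ∈ {5}; g ≡ 0 at y ∈ {0}; common: ∅.
  x = 6: f ≡ 0 at y ∈ {4}; g ≡ 0 at y ∈ {1}; common: ∅.
  x = 7: f ≡ 0 at y ∈ {3}; g ≡ 0 at y ∈ {2}; common: ∅.
  x = 8: f ≡ 0 at y ∈ {2}; g ≡ 0 at y ∈ {3}; common: ∅.
  x = 9: f ≡ 0 at y ∈ {1}; g ≡ 0 at y ∈ {4}; common: ∅.
  x = 10: f ≡ 0 at y ∈ {0}; g ≡ 0 at y ∈ {5}; common: ∅.
Collecting: common zeros = {(2, 8)}, so the count is 1.
Comparison with the Bézout bound: 1 ≤ 1 = deg(f)·deg(g), as expected for curves with no common component (the bound is attained).


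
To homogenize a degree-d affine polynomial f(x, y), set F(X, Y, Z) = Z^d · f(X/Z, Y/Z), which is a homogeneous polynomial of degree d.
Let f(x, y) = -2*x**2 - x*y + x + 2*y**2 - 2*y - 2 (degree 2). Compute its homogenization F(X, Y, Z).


F(X, Y, Z) = -2*X**2 - X*Y + X*Z + 2*Y**2 - 2*Y*Z - 2*Z**2

deg(f) = 2.
Substitute x = X/Z, y = Y/Z into f, then multiply by Z^2.
  monomial -2·x^2·y^0 ↦ -2·X^2·Y^0·Z^0.
  monomial -1·x^1·y^1 ↦ -1·X^1·Y^1·Z^0.
  monomial 1·x^1·y^0 ↦ 1·X^1·Y^0·Z^1.
  monomial 2·x^0·y^2 ↦ 2·X^0·Y^2·Z^0.
  monomial -2·x^0·y^1 ↦ -2·X^0·Y^1·Z^1.
  monomial -2·x^0·y^0 ↦ -2·X^0·Y^0·Z^2.
Collecting: F(X, Y, Z) = -2*X**2 - X*Y + X*Z + 2*Y**2 - 2*Y*Z - 2*Z**2.


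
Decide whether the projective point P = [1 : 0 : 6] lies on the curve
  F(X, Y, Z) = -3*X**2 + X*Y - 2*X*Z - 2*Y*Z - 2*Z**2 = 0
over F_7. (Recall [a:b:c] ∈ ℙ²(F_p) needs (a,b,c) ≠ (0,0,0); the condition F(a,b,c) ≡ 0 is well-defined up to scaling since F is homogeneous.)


F(1,0,6) ≡ 4 (mod 7); P is NOT on the curve.

Evaluate F(1, 0, 6) term-by-term (mod 7).
  -3*X**2 ↦ -3·1·1·1 = -3
  X*Y ↦ 1·1·0·1 = 0
  -2*X*Z ↦ -2·1·1·6 = -12
  -2*Y*Z ↦ -2·1·0·6 = 0
  -2*Z**2 ↦ -2·1·1·36 = -72
Sum: F(1, 0, 6) = (-3) + (0) + (-12) + (0) + (-72) = -87.
Reducing mod 7: -87 ≡ 4 (mod 7).
Since F(a, b, c) ≡ 4 ≠ 0 (mod 7), P does NOT lie on the curve.


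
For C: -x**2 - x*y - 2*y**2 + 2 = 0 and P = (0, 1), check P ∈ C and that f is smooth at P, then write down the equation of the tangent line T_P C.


Tangent line at P: -x - 4*y + 4 = 0.

Step 1: f(0, 1) = 0, so P lies on C.
Step 2: partial derivatives
  f_x(x, y) = -2*x - y, f_y(x, y) = -x - 4*y.
  f_x(P) = -1, f_y(P) = -4 (gradient nonzero, so P is smooth).
Step 3: tangent line at P: -1·(x − 0) + -4·(y − 1) = 0.
Expanding: -x - 4*y + 4 = 0.


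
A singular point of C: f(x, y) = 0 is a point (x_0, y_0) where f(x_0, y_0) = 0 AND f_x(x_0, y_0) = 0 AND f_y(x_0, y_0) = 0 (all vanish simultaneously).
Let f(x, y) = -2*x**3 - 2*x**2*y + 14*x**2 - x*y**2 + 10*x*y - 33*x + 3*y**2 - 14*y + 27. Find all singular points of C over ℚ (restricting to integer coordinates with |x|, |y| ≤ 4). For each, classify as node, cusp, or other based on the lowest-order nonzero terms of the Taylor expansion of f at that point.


Singular points: {(2, 1)}; classification: cusp.

Compute partial derivatives:
  f_x = -6*x**2 - 4*x*y + 28*x - y**2 + 10*y - 33.
  f_y = -2*x**2 - 2*x*y + 10*x + 6*y - 14.
Scan x_0 ∈ {−4, ..., 4}. For each x_0, f_y(x_0, y) is a polynomial in y; find its integer roots y ∈ {−4, ..., 4}, then test f_x and f at those candidates.
  x = -4: f_y(-4, y) = 14*y - 86; no integer root y with |y| ≤ 4.
  x = -3: f_y(-3, y) = 12*y - 62; no integer root y with |y| ≤ 4.
  x = -2: f_y(-2, y) = 10*y - 42; no integer root y with |y| ≤ 4.
  x = -1: f_y(-1, y) = 8*y - 26; no integer root y with |y| ≤ 4.
  x = 0: f_y(0, y) = 6*y - 14; no integer root y with |y| ≤ 4.
  x = 1: f_y(1, y) = 4*y - 6; no integer root y with |y| ≤ 4.
  x = 2: f_y(2, y) = 2*y - 2; vanishes at y ∈ {1}. (2, 1): f_x = 0, f = 0 — SINGULAR.
  x = 3: f_y(3, y) = -2; no integer root y with |y| ≤ 4.
  x = 4: f_y(4, y) = -2*y - 6; vanishes at y ∈ {-3}. (4, -3): f_x = -8 ≠ 0.
Only singular point on the grid: (2, 1).
Classify: substitute x = 2 + u, y = 1 + v and expand: f = -2*u**3 - 2*u**2*v - u*v**2 + v**2.
No constant or linear terms (consistent with a singular point). Quadratic part: v**2. Cubic part: -2*u**3 - 2*u**2*v - u*v**2.
The quadratic part v**2 is a perfect square, so there is a single (double) tangent line v = 0, i.e. y = 1. Restricting the cubic part to that line (v = 0) leaves -2*u**3 ≠ 0, so f is not divisible by v and the branch is v² ≈ 2*u**3 to lowest order — this is a cusp.
Classification: cusp.


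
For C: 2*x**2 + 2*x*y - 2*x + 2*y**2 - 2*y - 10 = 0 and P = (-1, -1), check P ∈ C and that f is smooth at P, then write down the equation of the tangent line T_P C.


Tangent line at P: -8*x - 8*y - 16 = 0.

Step 1: f(-1, -1) = 0, so P lies on C.
Step 2: partial derivatives
  f_x(x, y) = 4*x + 2*y - 2, f_y(x, y) = 2*x + 4*y - 2.
  f_x(P) = -8, f_y(P) = -8 (gradient nonzero, so P is smooth).
Step 3: tangent line at P: -8·(x − -1) + -8·(y − -1) = 0.
Expanding: -8*x - 8*y - 16 = 0.


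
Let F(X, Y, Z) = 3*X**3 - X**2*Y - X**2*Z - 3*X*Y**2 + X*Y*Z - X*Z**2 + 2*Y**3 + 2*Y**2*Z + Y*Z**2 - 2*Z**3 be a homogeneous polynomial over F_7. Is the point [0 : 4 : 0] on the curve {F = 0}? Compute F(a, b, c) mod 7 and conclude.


F(0,4,0) ≡ 2 (mod 7); P is NOT on the curve.

Evaluate F(0, 4, 0) term-by-term (mod 7).
  3*X**3 ↦ 3·0·1·1 = 0
  -X**2*Y ↦ -1·0·4·1 = 0
  -X**2*Z ↦ -1·0·1·0 = 0
  -3*X*Y**2 ↦ -3·0·16·1 = 0
  X*Y*Z ↦ 1·0·4·0 = 0
  -X*Z**2 ↦ -1·0·1·0 = 0
  2*Y**3 ↦ 2·1·64·1 = 128
  2*Y**2*Z ↦ 2·1·16·0 = 0
  Y*Z**2 ↦ 1·1·4·0 = 0
  -2*Z**3 ↦ -2·1·1·0 = 0
Sum: F(0, 4, 0) = (0) + (0) + (0) + (0) + (0) + (0) + (128) + (0) + (0) + (0) = 128.
Reducing mod 7: 128 ≡ 2 (mod 7).
Since F(a, b, c) ≡ 2 ≠ 0 (mod 7), P does NOT lie on the curve.


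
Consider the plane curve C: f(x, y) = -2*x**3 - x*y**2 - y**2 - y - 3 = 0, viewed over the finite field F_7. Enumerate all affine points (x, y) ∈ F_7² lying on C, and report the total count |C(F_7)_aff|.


Affine F_7-points: {(2, 3), (2, 6), (6, 6)}; count = 3.

For each of the 49 pairs (x, y) ∈ F_7², evaluate f(x, y) mod 7. Record the zeros.
  x = 0: [0↦4, 1↦2, 2↦5, 3↦6, 4↦5, 5↦2, 6↦4]  zeros at y ∈ ∅
  x = 1: [0↦2, 1↦6, 2↦6, 3↦2, 4↦1, 5↦3, 6↦1]  zeros at y ∈ ∅
  x = 2: [0↦2, 1↦5, 2↦2, 3↦0, 4↦6, 5↦6, 6↦0]  zeros at y ∈ {3, 6}
  x = 3: [0↦6, 1↦1, 2↦2, 3↦2, 4↦1, 5↦6, 6↦3]  zeros at y ∈ ∅
  x = 4: [0↦2, 1↦3, 2↦1, 3↦3, 4↦2, 5↦5, 6↦5]  zeros at y ∈ ∅
  x = 5: [0↦6, 1↦6, 2↦1, 3↦5, 4↦4, 5↦5, 6↦1]  zeros at y ∈ ∅
  x = 6: [0↦6, 1↦5, 2↦4, 3↦3, 4↦2, 5↦1, 6↦0]  zeros at y ∈ {6}
Collecting zeros: affine points = {(2, 3), (2, 6), (6, 6)}.
Total count |C(F_7)_aff| = 3.


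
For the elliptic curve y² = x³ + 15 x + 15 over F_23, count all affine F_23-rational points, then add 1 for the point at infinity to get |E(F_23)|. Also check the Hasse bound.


Affine points = {(1, 10), (1, 13), (3, 8), (3, 15), (4, 1), (4, 22), (5, 10), (5, 13), (7, 7), (7, 16), (8, 7), (8, 16), (11, 4), (11, 19), (14, 5), (14, 18), (15, 2), (15, 21), (16, 2), (16, 21), (17, 10), (17, 13), (19, 11), (19, 12), (20, 9), (20, 14), (21, 0)}; affine count = 27; |E(F_23)| = 28.

Discriminant check: Δ ∝ 4a³ + 27b² = 4·15³ + 27·15² = 4·3375 + 27·225 ≡ 2 (mod 23). Nonzero ⇒ E is nonsingular.
For each x ∈ F_23, compute rhs = x³ + 15·x + 15 mod 23, then count y ∈ F_23 with y² ≡ rhs.
  x = 0: rhs = 15, matching y values: none (0 points).
  x = 1: rhs = 8, matching y values: 10, 13 (2 points).
  x = 2: rhs = 7, matching y values: none (0 points).
  x = 3: rhs = 18, matching y values: 8, 15 (2 points).
  x = 4: rhs = 1, matching y values: 1, 22 (2 points).
  x = 5: rhs = 8, matching y values: 10, 13 (2 points).
  x = 6: rhs = 22, matching y values: none (0 points).
  x = 7: rhs = 3, matching y values: 7, 16 (2 points).
  x = 8: rhs = 3, matching y values: 7, 16 (2 points).
  x = 9: rhs = 5, matching y values: none (0 points).
  x = 10: rhs = 15, matching y values: none (0 points).
  x = 11: rhs = 16, matching y values: 4, 19 (2 points).
  x = 12: rhs = 14, matching y values: none (0 points).
  x = 13: rhs = 15, matching y values: none (0 points).
  x = 14: rhs = 2, matching y values: 5, 18 (2 points).
  x = 15: rhs = 4, matching y values: 2, 21 (2 points).
  x = 16: rhs = 4, matching y values: 2, 21 (2 points).
  x = 17: rhs = 8, matching y values: 10, 13 (2 points).
  x = 18: rhs = 22, matching y values: none (0 points).
  x = 19: rhs = 6, matching y values: 11, 12 (2 points).
  x = 20: rhs = 12, matching y values: 9, 14 (2 points).
  x = 21: rhs = 0, matching y values: 0 (1 points).
  x = 22: rhs = 22, matching y values: none (0 points).
Total affine count: 27.
Full point count |E(F_23)| = 27 + 1 = 28.
Hasse bound: |28 − (23+1)| = |4| = 4 ≤ 2√23 ≈ 9.5917 ✓.


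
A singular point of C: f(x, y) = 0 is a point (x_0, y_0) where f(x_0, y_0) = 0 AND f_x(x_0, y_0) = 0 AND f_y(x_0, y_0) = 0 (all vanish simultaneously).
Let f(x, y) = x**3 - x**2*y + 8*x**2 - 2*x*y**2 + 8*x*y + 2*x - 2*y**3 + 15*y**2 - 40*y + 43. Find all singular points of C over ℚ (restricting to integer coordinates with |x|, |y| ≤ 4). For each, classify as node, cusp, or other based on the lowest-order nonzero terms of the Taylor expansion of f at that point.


Singular points: {(-2, 3)}; classification: node.

Compute partial derivatives:
  f_x = 3*x**2 - 2*x*y + 16*x - 2*y**2 + 8*y + 2.
  f_y = -x**2 - 4*x*y + 8*x - 6*y**2 + 30*y - 40.
Scan x_0 ∈ {−4, ..., 4}. For each x_0, f_y(x_0, y) is a polynomial in y; find its integer roots y ∈ {−4, ..., 4}, then test f_x and f at those candidates.
  x = -4: f_y(-4, y) = -6*y**2 + 46*y - 88; vanishes at y ∈ {4}. (-4, 4): f_x = 18 ≠ 0.
  x = -3: f_y(-3, y) = -6*y**2 + 42*y - 73; no integer root y with |y| ≤ 4.
  x = -2: f_y(-2, y) = -6*y**2 + 38*y - 60; vanishes at y ∈ {3}. (-2, 3): f_x = 0, f = 0 — SINGULAR.
  x = -1: f_y(-1, y) = -6*y**2 + 34*y - 49; no integer root y with |y| ≤ 4.
  x = 0: f_y(0, y) = -6*y**2 + 30*y - 40; no integer root y with |y| ≤ 4.
  x = 1: f_y(1, y) = -6*y**2 + 26*y - 33; no integer root y with |y| ≤ 4.
  x = 2: f_y(2, y) = -6*y**2 + 22*y - 28; no integer root y with |y| ≤ 4.
  x = 3: f_y(3, y) = -6*y**2 + 18*y - 25; no integer root y with |y| ≤ 4.
  x = 4: f_y(4, y) = -6*y**2 + 14*y - 24; no integer root y with |y| ≤ 4.
Only singular point on the grid: (-2, 3).
Classify: substitute x = -2 + u, y = 3 + v and expand: f = u**3 - u**2*v - u**2 - 2*u*v**2 - 2*v**3 + v**2.
No constant or linear terms (consistent with a singular point). Quadratic part: -u**2 + v**2. Cubic part: u**3 - u**2*v - 2*u*v**2 - 2*v**3.
The quadratic part v**2 - u**2 = (v − u)(v + u) splits into two distinct linear factors, so there are two distinct tangent lines y − 3 = ±(x − -2) — this is a node (ordinary double point).
Classification: node.


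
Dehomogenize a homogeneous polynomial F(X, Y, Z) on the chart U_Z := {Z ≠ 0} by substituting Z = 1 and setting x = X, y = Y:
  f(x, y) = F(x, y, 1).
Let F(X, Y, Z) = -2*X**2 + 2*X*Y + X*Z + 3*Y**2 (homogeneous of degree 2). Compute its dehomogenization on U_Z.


f(x, y) = -2*x**2 + 2*x*y + x + 3*y**2

On U_Z we set Z = 1. Each monomial c·X^i·Y^j·Z^k in F becomes c·x^i·y^j·1^k = c·x^i·y^j.
Substituting Z = 1: F(X, Y, 1) = -2*x**2 + 2*x*y + x + 3*y**2.
Note: deg(f) ≤ deg(F) = 2; strict inequality happens when F is divisible by Z (lost terms).


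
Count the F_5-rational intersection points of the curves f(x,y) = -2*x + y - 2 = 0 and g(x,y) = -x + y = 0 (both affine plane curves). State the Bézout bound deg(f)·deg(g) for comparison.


Common zeros: {(3, 3)}; count = 1; Bézout bound = 1.

deg(f) = 1, deg(g) = 1, so Bézout bound = 1.
Scan x ∈ F_5. For each x, list the y ∈ F_5 with f(x, y) ≡ 0 and those with g(x, y) ≡ 0 (mod 5); the common zeros in that column are the intersection.
  x = 0: f ≡ 0 at y ∈ {2}; g ≡ 0 at y ∈ {0}; common: ∅.
  x = 1: f ≡ 0 at y ∈ {4}; g ≡ 0 at y ∈ {1}; common: ∅.
  x = 2: f ≡ 0 at y ∈ {1}; g ≡ 0 at y ∈ {2}; common: ∅.
  x = 3: f ≡ 0 at y ∈ {3}; g ≡ 0 at y ∈ {3}; common: {3}.
  x = 4: f ≡ 0 at y ∈ {0}; g ≡ 0 at y ∈ {4}; common: ∅.
Collecting: common zeros = {(3, 3)}, so the count is 1.
Comparison with the Bézout bound: 1 ≤ 1 = deg(f)·deg(g), as expected for curves with no common component (the bound is attained).


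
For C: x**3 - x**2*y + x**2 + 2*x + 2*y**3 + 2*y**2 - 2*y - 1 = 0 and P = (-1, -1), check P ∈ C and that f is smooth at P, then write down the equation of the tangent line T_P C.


Tangent line at P: x - y = 0.

Step 1: f(-1, -1) = 0, so P lies on C.
Step 2: partial derivatives
  f_x(x, y) = 3*x**2 - 2*x*y + 2*x + 2, f_y(x, y) = -x**2 + 6*y**2 + 4*y - 2.
  f_x(P) = 1, f_y(P) = -1 (gradient nonzero, so P is smooth).
Step 3: tangent line at P: 1·(x − -1) + -1·(y − -1) = 0.
Expanding: x - y = 0.


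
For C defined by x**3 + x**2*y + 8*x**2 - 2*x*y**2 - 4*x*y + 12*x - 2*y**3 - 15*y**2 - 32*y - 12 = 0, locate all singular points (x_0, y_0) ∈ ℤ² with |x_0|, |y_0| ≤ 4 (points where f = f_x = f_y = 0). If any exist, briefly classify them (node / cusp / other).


Singular points: {(-2, -2)}; classification: cusp.

Compute partial derivatives:
  f_x = 3*x**2 + 2*x*y + 16*x - 2*y**2 - 4*y + 12.
  f_y = x**2 - 4*x*y - 4*x - 6*y**2 - 30*y - 32.
Scan x_0 ∈ {−4, ..., 4}. For each x_0, f_y(x_0, y) is a polynomial in y; find its integer roots y ∈ {−4, ..., 4}, then test f_x and f at those candidates.
  x = -4: f_y(-4, y) = -6*y**2 - 14*y; vanishes at y ∈ {0}. (-4, 0): f_x = -4 ≠ 0.
  x = -3: f_y(-3, y) = -6*y**2 - 18*y - 11; no integer root y with |y| ≤ 4.
  x = -2: f_y(-2, y) = -6*y**2 - 22*y - 20; vanishes at y ∈ {-2}. (-2, -2): f_x = 0, f = 0 — SINGULAR.
  x = -1: f_y(-1, y) = -6*y**2 - 26*y - 27; no integer root y with |y| ≤ 4.
  x = 0: f_y(0, y) = -6*y**2 - 30*y - 32; no integer root y with |y| ≤ 4.
  x = 1: f_y(1, y) = -6*y**2 - 34*y - 35; no integer root y with |y| ≤ 4.
  x = 2: f_y(2, y) = -6*y**2 - 38*y - 36; no integer root y with |y| ≤ 4.
  x = 3: f_y(3, y) = -6*y**2 - 42*y - 35; no integer root y with |y| ≤ 4.
  x = 4: f_y(4, y) = -6*y**2 - 46*y - 32; no integer root y with |y| ≤ 4.
Only singular point on the grid: (-2, -2).
Classify: substitute x = -2 + u, y = -2 + v and expand: f = u**3 + u**2*v - 2*u*v**2 - 2*v**3 + v**2.
No constant or linear terms (consistent with a singular point). Quadratic part: v**2. Cubic part: u**3 + u**2*v - 2*u*v**2 - 2*v**3.
The quadratic part v**2 is a perfect square, so there is a single (double) tangent line v = 0, i.e. y = -2. Restricting the cubic part to that line (v = 0) leaves u**3 ≠ 0, so f is not divisible by v and the branch is v² ≈ -u**3 to lowest order — this is a cusp.
Classification: cusp.


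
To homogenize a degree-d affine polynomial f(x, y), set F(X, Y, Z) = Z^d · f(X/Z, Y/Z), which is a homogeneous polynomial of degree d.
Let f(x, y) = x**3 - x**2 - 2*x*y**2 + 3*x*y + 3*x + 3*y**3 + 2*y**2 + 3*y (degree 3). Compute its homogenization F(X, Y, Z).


F(X, Y, Z) = X**3 - X**2*Z - 2*X*Y**2 + 3*X*Y*Z + 3*X*Z**2 + 3*Y**3 + 2*Y**2*Z + 3*Y*Z**2

deg(f) = 3.
Substitute x = X/Z, y = Y/Z into f, then multiply by Z^3.
  monomial 1·x^3·y^0 ↦ 1·X^3·Y^0·Z^0.
  monomial -1·x^2·y^0 ↦ -1·X^2·Y^0·Z^1.
  monomial -2·x^1·y^2 ↦ -2·X^1·Y^2·Z^0.
  monomial 3·x^1·y^1 ↦ 3·X^1·Y^1·Z^1.
  monomial 3·x^1·y^0 ↦ 3·X^1·Y^0·Z^2.
  monomial 3·x^0·y^3 ↦ 3·X^0·Y^3·Z^0.
  monomial 2·x^0·y^2 ↦ 2·X^0·Y^2·Z^1.
  monomial 3·x^0·y^1 ↦ 3·X^0·Y^1·Z^2.
Collecting: F(X, Y, Z) = X**3 - X**2*Z - 2*X*Y**2 + 3*X*Y*Z + 3*X*Z**2 + 3*Y**3 + 2*Y**2*Z + 3*Y*Z**2.


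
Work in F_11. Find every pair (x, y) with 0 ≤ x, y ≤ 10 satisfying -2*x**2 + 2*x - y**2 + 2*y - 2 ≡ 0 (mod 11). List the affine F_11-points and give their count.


Affine F_11-points: {(3, 4), (3, 9), (5, 6), (5, 7), (6, 5), (6, 8), (7, 6), (7, 7), (9, 4), (9, 9)}; count = 10.

For each of the 121 pairs (x, y) ∈ F_11², evaluate f(x, y) mod 11. Record the zeros.
  x = 0: [0↦9, 1↦10, 2↦9, 3↦6, 4↦1, 5↦5, 6↦7, 7↦7, 8↦5, 9↦1, 10↦6]  zeros at y ∈ ∅
  x = 1: [0↦9, 1↦10, 2↦9, 3↦6, 4↦1, 5↦5, 6↦7, 7↦7, 8↦5, 9↦1, 10↦6]  zeros at y ∈ ∅
  x = 2: [0↦5, 1↦6, 2↦5, 3↦2, 4↦8, 5↦1, 6↦3, 7↦3, 8↦1, 9↦8, 10↦2]  zeros at y ∈ ∅
  x = 3: [0↦8, 1↦9, 2↦8, 3↦5, 4↦0, 5↦4, 6↦6, 7↦6, 8↦4, 9↦0, 10↦5]  zeros at y ∈ {4, 9}
  x = 4: [0↦7, 1↦8, 2↦7, 3↦4, 4↦10, 5↦3, 6↦5, 7↦5, 8↦3, 9↦10, 10↦4]  zeros at y ∈ ∅
  x = 5: [0↦2, 1↦3, 2↦2, 3↦10, 4↦5, 5↦9, 6↦0, 7↦0, 8↦9, 9↦5, 10↦10]  zeros at y ∈ {6, 7}
  x = 6: [0↦4, 1↦5, 2↦4, 3↦1, 4↦7, 5↦0, 6↦2, 7↦2, 8↦0, 9↦7, 10↦1]  zeros at y ∈ {5, 8}
  x = 7: [0↦2, 1↦3, 2↦2, 3↦10, 4↦5, 5↦9, 6↦0, 7↦0, 8↦9, 9↦5, 10↦10]  zeros at y ∈ {6, 7}
  x = 8: [0↦7, 1↦8, 2↦7, 3↦4, 4↦10, 5↦3, 6↦5, 7↦5, 8↦3, 9↦10, 10↦4]  zeros at y ∈ ∅
  x = 9: [0↦8, 1↦9, 2↦8, 3↦5, 4↦0, 5↦4, 6↦6, 7↦6, 8↦4, 9↦0, 10↦5]  zeros at y ∈ {4, 9}
  x = 10: [0↦5, 1↦6, 2↦5, 3↦2, 4↦8, 5↦1, 6↦3, 7↦3, 8↦1, 9↦8, 10↦2]  zeros at y ∈ ∅
Collecting zeros: affine points = {(3, 4), (3, 9), (5, 6), (5, 7), (6, 5), (6, 8), (7, 6), (7, 7), (9, 4), (9, 9)}.
Total count |C(F_11)_aff| = 10.


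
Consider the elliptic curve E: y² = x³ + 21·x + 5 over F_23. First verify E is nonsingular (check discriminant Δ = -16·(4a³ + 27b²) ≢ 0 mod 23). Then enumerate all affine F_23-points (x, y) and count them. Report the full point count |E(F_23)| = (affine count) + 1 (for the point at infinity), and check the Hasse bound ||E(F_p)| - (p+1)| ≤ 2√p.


Affine points = {(1, 2), (1, 21), (2, 3), (2, 20), (3, 7), (3, 16), (6, 5), (6, 18), (7, 9), (7, 14), (8, 8), (8, 15), (9, 7), (9, 16), (11, 7), (11, 16), (17, 10), (17, 13), (19, 8), (19, 15), (21, 1), (21, 22), (22, 11), (22, 12)}; affine count = 24; |E(F_23)| = 25.

Discriminant check: Δ ∝ 4a³ + 27b² = 4·21³ + 27·5² = 4·9261 + 27·25 ≡ 22 (mod 23). Nonzero ⇒ E is nonsingular.
For each x ∈ F_23, compute rhs = x³ + 21·x + 5 mod 23, then count y ∈ F_23 with y² ≡ rhs.
  x = 0: rhs = 5, matching y values: none (0 points).
  x = 1: rhs = 4, matching y values: 2, 21 (2 points).
  x = 2: rhs = 9, matching y values: 3, 20 (2 points).
  x = 3: rhs = 3, matching y values: 7, 16 (2 points).
  x = 4: rhs = 15, matching y values: none (0 points).
  x = 5: rhs = 5, matching y values: none (0 points).
  x = 6: rhs = 2, matching y values: 5, 18 (2 points).
  x = 7: rhs = 12, matching y values: 9, 14 (2 points).
  x = 8: rhs = 18, matching y values: 8, 15 (2 points).
  x = 9: rhs = 3, matching y values: 7, 16 (2 points).
  x = 10: rhs = 19, matching y values: none (0 points).
  x = 11: rhs = 3, matching y values: 7, 16 (2 points).
  x = 12: rhs = 7, matching y values: none (0 points).
  x = 13: rhs = 14, matching y values: none (0 points).
  x = 14: rhs = 7, matching y values: none (0 points).
  x = 15: rhs = 15, matching y values: none (0 points).
  x = 16: rhs = 21, matching y values: none (0 points).
  x = 17: rhs = 8, matching y values: 10, 13 (2 points).
  x = 18: rhs = 5, matching y values: none (0 points).
  x = 19: rhs = 18, matching y values: 8, 15 (2 points).
  x = 20: rhs = 7, matching y values: none (0 points).
  x = 21: rhs = 1, matching y values: 1, 22 (2 points).
  x = 22: rhs = 6, matching y values: 11, 12 (2 points).
Total affine count: 24.
Full point count |E(F_23)| = 24 + 1 = 25.
Hasse bound: |25 − (23+1)| = |1| = 1 ≤ 2√23 ≈ 9.5917 ✓.


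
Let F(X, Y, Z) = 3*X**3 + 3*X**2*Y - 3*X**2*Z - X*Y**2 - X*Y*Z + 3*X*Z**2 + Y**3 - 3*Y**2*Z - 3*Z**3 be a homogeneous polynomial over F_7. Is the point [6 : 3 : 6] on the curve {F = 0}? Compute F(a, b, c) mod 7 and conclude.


F(6,3,6) ≡ 6 (mod 7); P is NOT on the curve.

Evaluate F(6, 3, 6) term-by-term (mod 7).
  3*X**3 ↦ 3·216·1·1 = 648
  3*X**2*Y ↦ 3·36·3·1 = 324
  -3*X**2*Z ↦ -3·36·1·6 = -648
  -X*Y**2 ↦ -1·6·9·1 = -54
  -X*Y*Z ↦ -1·6·3·6 = -108
  3*X*Z**2 ↦ 3·6·1·36 = 648
  Y**3 ↦ 1·1·27·1 = 27
  -3*Y**2*Z ↦ -3·1·9·6 = -162
  -3*Z**3 ↦ -3·1·1·216 = -648
Sum: F(6, 3, 6) = (648) + (324) + (-648) + (-54) + (-108) + (648) + (27) + (-162) + (-648) = 27.
Reducing mod 7: 27 ≡ 6 (mod 7).
Since F(a, b, c) ≡ 6 ≠ 0 (mod 7), P does NOT lie on the curve.


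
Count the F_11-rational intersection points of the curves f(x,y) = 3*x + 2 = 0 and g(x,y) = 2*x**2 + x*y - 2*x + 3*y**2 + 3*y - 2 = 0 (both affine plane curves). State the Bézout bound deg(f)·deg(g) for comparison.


Common zeros: {(3, 3), (3, 6)}; count = 2; Bézout bound = 2.

deg(f) = 1, deg(g) = 2, so Bézout bound = 2.
Scan x ∈ F_11. For each x, list the y ∈ F_11 with f(x, y) ≡ 0 and those with g(x, y) ≡ 0 (mod 11); the common zeros in that column are the intersection.
  x = 0: f ≡ 0 at y ∈ ∅; g ≡ 0 at y ∈ {5}; common: ∅.
  x = 1: f ≡ 0 at y ∈ ∅; g ≡ 0 at y ∈ ∅; common: ∅.
  x = 2: f ≡ 0 at y ∈ ∅; g ≡ 0 at y ∈ {3, 10}; common: ∅.
  x = 3: f ≡ 0 at y ∈ {0, 1, 2, 3, 4, 5, 6, 7, 8, 9, 10}; g ≡ 0 at y ∈ {3, 6}; common: {3, 6}.
  x = 4: f ≡ 0 at y ∈ ∅; g ≡ 0 at y ∈ {0, 5}; common: ∅.
  x = 5: f ≡ 0 at y ∈ ∅; g ≡ 0 at y ∈ {2, 10}; common: ∅.
  x = 6: f ≡ 0 at y ∈ ∅; g ≡ 0 at y ∈ {2, 6}; common: ∅.
  x = 7: f ≡ 0 at y ∈ ∅; g ≡ 0 at y ∈ ∅; common: ∅.
  x = 8: f ≡ 0 at y ∈ ∅; g ≡ 0 at y ∈ {0}; common: ∅.
  x = 9: f ≡ 0 at y ∈ ∅; g ≡ 0 at y ∈ ∅; common: ∅.
  x = 10: f ≡ 0 at y ∈ ∅; g ≡ 0 at y ∈ ∅; common: ∅.
Collecting: common zeros = {(3, 3), (3, 6)}, so the count is 2.
Comparison with the Bézout bound: 2 ≤ 2 = deg(f)·deg(g), as expected for curves with no common component (the bound is attained).
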